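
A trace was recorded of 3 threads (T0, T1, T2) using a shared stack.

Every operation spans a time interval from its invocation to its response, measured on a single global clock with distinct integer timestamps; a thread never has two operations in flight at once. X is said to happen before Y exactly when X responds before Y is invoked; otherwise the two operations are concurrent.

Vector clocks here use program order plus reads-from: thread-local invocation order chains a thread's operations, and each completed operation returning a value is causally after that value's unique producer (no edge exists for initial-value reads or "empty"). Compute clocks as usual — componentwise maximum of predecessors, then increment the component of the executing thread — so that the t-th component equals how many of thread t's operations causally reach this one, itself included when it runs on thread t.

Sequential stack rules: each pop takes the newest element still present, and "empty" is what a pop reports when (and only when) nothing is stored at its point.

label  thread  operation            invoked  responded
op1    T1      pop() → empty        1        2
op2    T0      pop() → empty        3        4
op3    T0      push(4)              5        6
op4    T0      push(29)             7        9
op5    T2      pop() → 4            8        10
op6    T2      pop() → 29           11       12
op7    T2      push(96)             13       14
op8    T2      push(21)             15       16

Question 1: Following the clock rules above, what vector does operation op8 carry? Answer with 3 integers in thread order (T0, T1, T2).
Answer: (3, 0, 4)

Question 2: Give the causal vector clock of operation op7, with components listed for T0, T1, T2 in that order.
Answer: (3, 0, 3)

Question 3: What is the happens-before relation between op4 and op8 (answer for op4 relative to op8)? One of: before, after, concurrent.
Answer: before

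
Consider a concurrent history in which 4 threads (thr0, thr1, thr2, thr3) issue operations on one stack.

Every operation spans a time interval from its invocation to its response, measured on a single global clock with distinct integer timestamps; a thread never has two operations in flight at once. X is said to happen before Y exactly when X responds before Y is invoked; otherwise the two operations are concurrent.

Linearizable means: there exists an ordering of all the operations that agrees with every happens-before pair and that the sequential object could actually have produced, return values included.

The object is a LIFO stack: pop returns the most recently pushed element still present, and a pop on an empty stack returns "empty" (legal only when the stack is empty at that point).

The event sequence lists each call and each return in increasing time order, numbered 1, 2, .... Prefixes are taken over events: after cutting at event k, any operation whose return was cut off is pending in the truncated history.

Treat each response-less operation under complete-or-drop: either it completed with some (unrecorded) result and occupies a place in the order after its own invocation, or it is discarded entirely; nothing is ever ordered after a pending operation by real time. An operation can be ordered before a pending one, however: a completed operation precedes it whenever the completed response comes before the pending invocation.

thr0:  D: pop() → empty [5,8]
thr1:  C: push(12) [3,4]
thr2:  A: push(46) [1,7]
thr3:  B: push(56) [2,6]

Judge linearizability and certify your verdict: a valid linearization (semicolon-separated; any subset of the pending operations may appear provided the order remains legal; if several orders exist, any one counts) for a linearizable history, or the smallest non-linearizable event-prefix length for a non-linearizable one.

the violation lands at event 8, D's response at time 8: events 1..7 linearize, events 1..8 do not
12 orders of the 4 completed stack ops respect real time; none is legal
for example A, B, C, D fails at step 4: D pop() → empty is not legal there
for example A, C, B, D fails at step 4: D pop() → empty is not legal there

not linearizable — minimal violating prefix: 8 events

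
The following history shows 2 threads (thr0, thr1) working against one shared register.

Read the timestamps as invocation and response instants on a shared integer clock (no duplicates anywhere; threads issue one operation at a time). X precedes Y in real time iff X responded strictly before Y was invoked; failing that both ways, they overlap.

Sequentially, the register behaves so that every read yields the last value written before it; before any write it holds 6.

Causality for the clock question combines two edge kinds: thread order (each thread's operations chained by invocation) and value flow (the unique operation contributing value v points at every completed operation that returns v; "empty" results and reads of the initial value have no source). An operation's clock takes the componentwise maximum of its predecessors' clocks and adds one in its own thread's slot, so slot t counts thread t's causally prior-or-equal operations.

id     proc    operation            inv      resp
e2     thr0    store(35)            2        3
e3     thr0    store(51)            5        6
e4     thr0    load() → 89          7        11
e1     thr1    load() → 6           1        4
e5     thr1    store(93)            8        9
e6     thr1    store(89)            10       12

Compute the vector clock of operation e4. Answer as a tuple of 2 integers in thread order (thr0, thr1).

(3, 3)

VC(e1, invoked at 1): no causal predecessors; +1 on thr1 → (0, 1)
VC(e2, invoked at 2): no causal predecessors; +1 on thr0 → (1, 0)
merge at e5 (invoked 8): VC(e1)=(0, 1), own-thread bump on thr1 → (0, 2)
merge at e3 (invoked 5): VC(e2)=(1, 0), own-thread bump on thr0 → (2, 0)
merge at e6 (invoked 10): VC(e5)=(0, 2), own-thread bump on thr1 → (0, 3)
merge at e4 (invoked 7): VC(e3)=(2, 0), VC(e6)=(0, 3), own-thread bump on thr0 → (3, 3)
target: VC(e4) = (3, 3)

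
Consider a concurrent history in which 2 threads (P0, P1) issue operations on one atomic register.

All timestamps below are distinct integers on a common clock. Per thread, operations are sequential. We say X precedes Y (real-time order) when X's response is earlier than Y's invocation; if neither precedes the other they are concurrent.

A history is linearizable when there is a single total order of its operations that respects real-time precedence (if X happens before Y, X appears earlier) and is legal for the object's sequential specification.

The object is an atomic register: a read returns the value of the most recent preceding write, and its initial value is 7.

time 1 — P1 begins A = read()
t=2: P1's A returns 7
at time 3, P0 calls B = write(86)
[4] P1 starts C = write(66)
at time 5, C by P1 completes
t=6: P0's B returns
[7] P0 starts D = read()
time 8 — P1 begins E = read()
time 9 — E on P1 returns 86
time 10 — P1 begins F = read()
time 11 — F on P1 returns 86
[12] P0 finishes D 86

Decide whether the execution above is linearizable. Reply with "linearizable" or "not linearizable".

one valid linearization: A, C, B, D, E, F
step 1: A read() → 7 — value 7
step 2: C write(66) — value 66
step 3: B write(86) — value 86
step 4: D read() → 86 — value 86
step 5: E read() → 86 — value 86
step 6: F read() → 86 — value 86

linearizable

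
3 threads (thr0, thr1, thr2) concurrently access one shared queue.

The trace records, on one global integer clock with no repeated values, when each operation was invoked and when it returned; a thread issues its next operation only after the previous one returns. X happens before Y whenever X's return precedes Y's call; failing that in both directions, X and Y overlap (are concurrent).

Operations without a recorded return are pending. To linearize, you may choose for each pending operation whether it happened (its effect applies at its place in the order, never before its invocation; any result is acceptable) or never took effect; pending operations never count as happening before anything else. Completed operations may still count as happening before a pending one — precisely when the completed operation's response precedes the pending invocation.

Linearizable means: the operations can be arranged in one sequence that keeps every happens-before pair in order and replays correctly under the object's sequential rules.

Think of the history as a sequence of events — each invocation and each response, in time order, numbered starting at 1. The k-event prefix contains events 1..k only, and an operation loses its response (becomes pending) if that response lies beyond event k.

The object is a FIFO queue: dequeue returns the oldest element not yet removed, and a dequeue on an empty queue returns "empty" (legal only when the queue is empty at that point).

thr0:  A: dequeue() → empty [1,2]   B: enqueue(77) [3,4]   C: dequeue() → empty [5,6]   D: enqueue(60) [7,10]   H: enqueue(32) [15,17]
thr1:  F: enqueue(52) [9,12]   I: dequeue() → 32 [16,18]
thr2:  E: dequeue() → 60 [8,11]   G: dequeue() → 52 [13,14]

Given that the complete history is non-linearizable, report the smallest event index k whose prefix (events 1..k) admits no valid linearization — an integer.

one valid order for events 1..5 is A, B:
1. A dequeue() → empty, leaving queue <>
2. B enqueue(77), leaving queue <77>
adding event 6 (C responds at 6) leaves no legal real-time order
one such order, A, B, C, breaks at step 3 where C dequeue() → empty is illegal

6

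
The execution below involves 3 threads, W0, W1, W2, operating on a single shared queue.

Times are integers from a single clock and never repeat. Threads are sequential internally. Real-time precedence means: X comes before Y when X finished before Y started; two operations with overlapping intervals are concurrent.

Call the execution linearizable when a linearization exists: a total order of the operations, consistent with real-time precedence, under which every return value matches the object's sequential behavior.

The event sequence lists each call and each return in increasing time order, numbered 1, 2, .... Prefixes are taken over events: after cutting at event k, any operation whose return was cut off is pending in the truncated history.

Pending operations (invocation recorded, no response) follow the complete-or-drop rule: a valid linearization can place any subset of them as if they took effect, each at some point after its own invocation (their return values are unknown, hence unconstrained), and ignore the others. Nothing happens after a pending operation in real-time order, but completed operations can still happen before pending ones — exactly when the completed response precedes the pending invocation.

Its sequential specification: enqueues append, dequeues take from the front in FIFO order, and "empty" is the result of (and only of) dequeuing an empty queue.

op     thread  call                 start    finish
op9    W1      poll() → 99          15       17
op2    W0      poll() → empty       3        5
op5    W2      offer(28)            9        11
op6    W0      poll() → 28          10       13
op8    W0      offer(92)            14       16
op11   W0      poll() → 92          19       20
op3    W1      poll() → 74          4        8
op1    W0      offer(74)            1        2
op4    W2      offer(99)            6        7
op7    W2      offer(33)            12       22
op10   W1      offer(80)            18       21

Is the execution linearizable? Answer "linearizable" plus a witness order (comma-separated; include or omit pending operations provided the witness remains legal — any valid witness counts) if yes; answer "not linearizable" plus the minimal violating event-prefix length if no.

not linearizable — minimal violating prefix: 13 events

prefix check: 1..12 passes, 1..13 fails once op6's time-13 response joins
6 orders of the 6 completed queue ops respect real time; none is legal
no completion choice of the 1 pending operation (op7) rescues it — every subset was tried
take op1, op2, op3, op4, op5, op6 (pending dropped): step 2 already fails, because op2 poll() → empty cannot occur there
take op1, op2, op3, op4, op6, op5 (pending dropped): step 2 already fails, because op2 poll() → empty cannot occur there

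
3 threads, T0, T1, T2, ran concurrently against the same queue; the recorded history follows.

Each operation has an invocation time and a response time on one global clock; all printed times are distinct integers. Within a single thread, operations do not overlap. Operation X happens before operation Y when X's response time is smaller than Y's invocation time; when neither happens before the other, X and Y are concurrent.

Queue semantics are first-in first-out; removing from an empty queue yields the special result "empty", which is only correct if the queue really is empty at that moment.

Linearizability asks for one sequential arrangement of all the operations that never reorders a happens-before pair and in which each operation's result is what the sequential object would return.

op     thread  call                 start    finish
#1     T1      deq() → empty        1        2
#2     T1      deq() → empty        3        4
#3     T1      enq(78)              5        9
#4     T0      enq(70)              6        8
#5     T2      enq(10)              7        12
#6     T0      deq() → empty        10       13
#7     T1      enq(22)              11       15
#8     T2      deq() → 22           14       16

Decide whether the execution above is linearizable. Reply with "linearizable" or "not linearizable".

prefix check: 1..12 passes, 1..13 fails once #6's time-13 response joins
every one of the 8 real-time-consistent orders over 6 completed queue ops fails the sequential spec
including or dropping the 1 pending operation (#7) in any combination fails
for example #1, #2, #3, #4, #5, #6 (pending dropped) fails at step 6: #6 deq() → empty is not legal there
for example #1, #2, #3, #4, #6, #5 (pending dropped) fails at step 5: #6 deq() → empty is not legal there

not linearizable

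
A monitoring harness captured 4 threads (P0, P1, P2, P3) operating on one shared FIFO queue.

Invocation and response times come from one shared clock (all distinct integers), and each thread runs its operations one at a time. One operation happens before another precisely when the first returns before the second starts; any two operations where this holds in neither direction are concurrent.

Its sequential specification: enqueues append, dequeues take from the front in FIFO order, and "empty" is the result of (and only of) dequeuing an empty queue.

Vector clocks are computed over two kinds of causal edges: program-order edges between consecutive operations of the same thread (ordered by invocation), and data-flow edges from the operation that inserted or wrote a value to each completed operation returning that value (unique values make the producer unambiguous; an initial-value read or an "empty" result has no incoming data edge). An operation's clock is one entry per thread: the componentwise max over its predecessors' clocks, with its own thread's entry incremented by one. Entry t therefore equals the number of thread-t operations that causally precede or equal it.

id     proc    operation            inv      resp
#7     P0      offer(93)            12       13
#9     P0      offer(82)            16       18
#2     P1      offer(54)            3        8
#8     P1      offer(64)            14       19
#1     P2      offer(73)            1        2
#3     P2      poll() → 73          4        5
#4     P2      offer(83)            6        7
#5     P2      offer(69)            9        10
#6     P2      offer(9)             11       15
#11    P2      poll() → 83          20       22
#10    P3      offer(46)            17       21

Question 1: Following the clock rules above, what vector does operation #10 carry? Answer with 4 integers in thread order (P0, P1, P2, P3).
VC(#10, invoked at 17): no causal predecessors; +1 on P3 → (0, 0, 0, 1)
VC(#1, invoked at 1): no causal predecessors; +1 on P2 → (0, 0, 1, 0)
VC(#2, invoked at 3): no causal predecessors; +1 on P1 → (0, 1, 0, 0)
VC(#7, invoked at 12): no causal predecessors; +1 on P0 → (1, 0, 0, 0)
merge at #3 (invoked 4): VC(#1)=(0, 0, 1, 0), own-thread bump on P2 → (0, 0, 2, 0)
merge at #8 (invoked 14): VC(#2)=(0, 1, 0, 0), own-thread bump on P1 → (0, 2, 0, 0)
merge at #9 (invoked 16): VC(#7)=(1, 0, 0, 0), own-thread bump on P0 → (2, 0, 0, 0)
merge at #4 (invoked 6): VC(#3)=(0, 0, 2, 0), own-thread bump on P2 → (0, 0, 3, 0)
merge at #5 (invoked 9): VC(#4)=(0, 0, 3, 0), own-thread bump on P2 → (0, 0, 4, 0)
merge at #6 (invoked 11): VC(#5)=(0, 0, 4, 0), own-thread bump on P2 → (0, 0, 5, 0)
merge at #11 (invoked 20): VC(#4)=(0, 0, 3, 0), VC(#6)=(0, 0, 5, 0), own-thread bump on P2 → (0, 0, 6, 0)
target: VC(#10) = (0, 0, 0, 1)

(0, 0, 0, 1)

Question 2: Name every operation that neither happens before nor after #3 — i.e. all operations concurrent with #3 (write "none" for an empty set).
overlap test against #3 [4,5]: concurrent iff the interval meets 4..5
#1 [1,2]: before
#2 [3,8]: concurrent
#4 [6,7]: after
#5 [9,10]: after
#6 [11,15]: after
#7 [12,13]: after
#8 [14,19]: after
#9 [16,18]: after
#10 [17,21]: after
#11 [20,22]: after

#2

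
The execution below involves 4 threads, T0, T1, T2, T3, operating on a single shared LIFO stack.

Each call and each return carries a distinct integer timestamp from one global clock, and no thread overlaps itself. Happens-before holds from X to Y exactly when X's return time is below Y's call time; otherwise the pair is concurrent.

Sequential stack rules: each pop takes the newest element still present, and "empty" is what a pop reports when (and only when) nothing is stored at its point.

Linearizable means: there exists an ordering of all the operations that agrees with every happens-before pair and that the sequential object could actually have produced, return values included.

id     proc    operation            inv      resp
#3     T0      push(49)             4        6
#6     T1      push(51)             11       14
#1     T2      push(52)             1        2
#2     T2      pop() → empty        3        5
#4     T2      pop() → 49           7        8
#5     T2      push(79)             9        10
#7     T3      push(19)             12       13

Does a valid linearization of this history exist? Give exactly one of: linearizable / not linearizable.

through event 4 a valid linearization exists; event 5 (#2 responding at time 5) ends that
the completed operations (2 total) allow one real-time order; the LIFO stack replay rejects it
including or dropping the 1 pending operation (#3) in any combination fails
take #1, #2 (pending dropped): step 2 already fails, because #2 pop() → empty cannot occur there

not linearizable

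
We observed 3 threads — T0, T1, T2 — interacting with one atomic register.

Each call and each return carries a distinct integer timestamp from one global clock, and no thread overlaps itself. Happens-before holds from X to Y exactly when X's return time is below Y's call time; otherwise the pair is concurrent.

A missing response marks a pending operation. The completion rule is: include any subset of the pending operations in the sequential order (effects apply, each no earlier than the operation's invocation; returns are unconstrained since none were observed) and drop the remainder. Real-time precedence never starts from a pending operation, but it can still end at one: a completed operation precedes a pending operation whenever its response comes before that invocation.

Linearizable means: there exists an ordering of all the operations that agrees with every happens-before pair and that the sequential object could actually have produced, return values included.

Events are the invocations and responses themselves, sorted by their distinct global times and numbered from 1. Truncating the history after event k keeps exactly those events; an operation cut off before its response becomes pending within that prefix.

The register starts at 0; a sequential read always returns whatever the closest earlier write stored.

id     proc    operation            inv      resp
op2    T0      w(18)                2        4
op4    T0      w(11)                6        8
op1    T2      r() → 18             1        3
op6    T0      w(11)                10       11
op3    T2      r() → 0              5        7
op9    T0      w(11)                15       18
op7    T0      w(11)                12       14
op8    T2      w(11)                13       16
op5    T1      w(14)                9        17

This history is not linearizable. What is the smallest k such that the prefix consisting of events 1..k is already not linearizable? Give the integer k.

events 1..6 are linearizable; a witness order is op2, op1:
1. op2 w(18), leaving value 18
2. op1 r() → 18, leaving value 18
adding event 7 (op3 responds at 7) leaves no legal real-time order
including or dropping the 1 pending operation (op4) in any combination fails
one such order, op1, op2, op3 (pending dropped), breaks at step 1 where op1 r() → 18 is illegal
one such order, op2, op1, op3 (pending dropped), breaks at step 3 where op3 r() → 0 is illegal

7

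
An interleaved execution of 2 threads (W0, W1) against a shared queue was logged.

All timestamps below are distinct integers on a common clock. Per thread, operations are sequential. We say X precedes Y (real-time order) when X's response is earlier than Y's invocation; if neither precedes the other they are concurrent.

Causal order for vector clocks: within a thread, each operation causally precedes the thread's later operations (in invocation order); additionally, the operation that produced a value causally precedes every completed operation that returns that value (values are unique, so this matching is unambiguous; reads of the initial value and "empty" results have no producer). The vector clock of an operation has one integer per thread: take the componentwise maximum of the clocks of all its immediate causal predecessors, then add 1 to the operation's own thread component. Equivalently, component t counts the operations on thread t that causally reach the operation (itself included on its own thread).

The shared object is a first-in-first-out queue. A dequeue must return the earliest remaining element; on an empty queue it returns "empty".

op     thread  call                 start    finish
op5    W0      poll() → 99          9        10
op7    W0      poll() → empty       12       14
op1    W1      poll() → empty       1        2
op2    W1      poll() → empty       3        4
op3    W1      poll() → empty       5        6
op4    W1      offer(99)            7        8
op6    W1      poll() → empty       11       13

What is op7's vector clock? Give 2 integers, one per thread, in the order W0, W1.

(2, 4)

op1 (invocation 1): nothing precedes it; W1's component alone gives (0, 1)
merge at op2 (invoked 3): VC(op1)=(0, 1), own-thread bump on W1 → (0, 2)
merge at op3 (invoked 5): VC(op2)=(0, 2), own-thread bump on W1 → (0, 3)
merge at op4 (invoked 7): VC(op3)=(0, 3), own-thread bump on W1 → (0, 4)
merge at op6 (invoked 11): VC(op4)=(0, 4), own-thread bump on W1 → (0, 5)
merge at op5 (invoked 9): VC(op4)=(0, 4), own-thread bump on W0 → (1, 4)
merge at op7 (invoked 12): VC(op5)=(1, 4), own-thread bump on W0 → (2, 4)
target: VC(op7) = (2, 4)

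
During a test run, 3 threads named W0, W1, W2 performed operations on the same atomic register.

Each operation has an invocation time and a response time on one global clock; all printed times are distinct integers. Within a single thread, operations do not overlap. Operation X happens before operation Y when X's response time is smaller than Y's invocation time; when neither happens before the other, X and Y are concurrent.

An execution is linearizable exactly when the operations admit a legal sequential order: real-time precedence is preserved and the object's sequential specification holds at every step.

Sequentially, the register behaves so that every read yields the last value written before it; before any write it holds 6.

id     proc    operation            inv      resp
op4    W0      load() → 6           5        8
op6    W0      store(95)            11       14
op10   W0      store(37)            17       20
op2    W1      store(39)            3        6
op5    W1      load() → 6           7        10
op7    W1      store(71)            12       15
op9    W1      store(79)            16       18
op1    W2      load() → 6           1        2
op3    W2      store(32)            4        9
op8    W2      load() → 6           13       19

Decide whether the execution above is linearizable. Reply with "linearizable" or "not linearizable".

not linearizable

the violation lands at event 10, op5's response at time 10: events 1..9 linearize, events 1..10 do not
12 orders of the 5 completed atomic register ops respect real time; none is legal
for example op1, op2, op3, op4, op5 fails at step 4: op4 load() → 6 is not legal there
for example op1, op2, op3, op5, op4 fails at step 4: op5 load() → 6 is not legal there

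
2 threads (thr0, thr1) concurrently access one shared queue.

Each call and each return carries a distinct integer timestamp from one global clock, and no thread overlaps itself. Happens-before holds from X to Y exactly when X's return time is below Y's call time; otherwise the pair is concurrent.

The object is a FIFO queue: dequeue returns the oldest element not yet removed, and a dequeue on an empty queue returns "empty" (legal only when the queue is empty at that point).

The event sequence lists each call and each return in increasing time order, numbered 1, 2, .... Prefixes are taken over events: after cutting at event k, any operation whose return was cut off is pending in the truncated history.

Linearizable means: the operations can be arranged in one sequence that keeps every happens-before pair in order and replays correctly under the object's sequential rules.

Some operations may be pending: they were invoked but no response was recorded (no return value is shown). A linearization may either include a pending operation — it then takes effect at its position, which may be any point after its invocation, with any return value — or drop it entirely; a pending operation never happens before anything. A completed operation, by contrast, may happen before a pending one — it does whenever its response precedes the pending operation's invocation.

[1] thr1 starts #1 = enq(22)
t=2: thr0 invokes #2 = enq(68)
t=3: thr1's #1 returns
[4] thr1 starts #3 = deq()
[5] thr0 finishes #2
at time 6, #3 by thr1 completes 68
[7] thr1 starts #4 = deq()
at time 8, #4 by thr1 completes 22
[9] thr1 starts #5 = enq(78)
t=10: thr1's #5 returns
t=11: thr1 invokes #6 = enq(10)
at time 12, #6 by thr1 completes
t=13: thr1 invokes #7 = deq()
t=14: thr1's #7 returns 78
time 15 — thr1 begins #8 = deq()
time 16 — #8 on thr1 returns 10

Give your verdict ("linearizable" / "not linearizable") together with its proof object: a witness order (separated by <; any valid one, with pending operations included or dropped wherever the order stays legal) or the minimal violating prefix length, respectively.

after step 1 (#2 enq(68)): queue <68>
after step 2 (#1 enq(22)): queue <68,22>
after step 3 (#3 deq() → 68): queue <22>
after step 4 (#4 deq() → 22): queue <>
after step 5 (#5 enq(78)): queue <78>
after step 6 (#6 enq(10)): queue <78,10>
after step 7 (#7 deq() → 78): queue <10>
after step 8 (#8 deq() → 10): queue <>

linearizable — witness: #2 < #1 < #3 < #4 < #5 < #6 < #7 < #8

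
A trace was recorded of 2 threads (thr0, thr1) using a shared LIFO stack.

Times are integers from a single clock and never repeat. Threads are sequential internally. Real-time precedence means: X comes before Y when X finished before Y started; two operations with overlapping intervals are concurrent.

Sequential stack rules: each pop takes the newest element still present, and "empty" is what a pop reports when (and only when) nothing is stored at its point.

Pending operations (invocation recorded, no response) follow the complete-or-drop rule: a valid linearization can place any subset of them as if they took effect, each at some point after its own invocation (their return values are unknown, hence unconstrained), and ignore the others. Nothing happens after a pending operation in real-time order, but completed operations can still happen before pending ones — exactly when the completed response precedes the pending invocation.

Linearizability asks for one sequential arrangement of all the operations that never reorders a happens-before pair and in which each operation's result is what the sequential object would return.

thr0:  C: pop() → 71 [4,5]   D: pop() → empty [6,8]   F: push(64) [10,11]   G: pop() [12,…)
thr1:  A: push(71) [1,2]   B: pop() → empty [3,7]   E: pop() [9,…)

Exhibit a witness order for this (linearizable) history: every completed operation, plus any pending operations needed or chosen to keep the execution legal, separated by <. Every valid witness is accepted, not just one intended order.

A < C < B < D < E < F

step 1: A push(71) — stack <71>
step 2: C pop() → 71 — stack <>
step 3: B pop() → empty — stack <>
step 4: D pop() → empty — stack <>
step 5: E pop() (pending, included) — stack <>
step 6: F push(64) — stack <64>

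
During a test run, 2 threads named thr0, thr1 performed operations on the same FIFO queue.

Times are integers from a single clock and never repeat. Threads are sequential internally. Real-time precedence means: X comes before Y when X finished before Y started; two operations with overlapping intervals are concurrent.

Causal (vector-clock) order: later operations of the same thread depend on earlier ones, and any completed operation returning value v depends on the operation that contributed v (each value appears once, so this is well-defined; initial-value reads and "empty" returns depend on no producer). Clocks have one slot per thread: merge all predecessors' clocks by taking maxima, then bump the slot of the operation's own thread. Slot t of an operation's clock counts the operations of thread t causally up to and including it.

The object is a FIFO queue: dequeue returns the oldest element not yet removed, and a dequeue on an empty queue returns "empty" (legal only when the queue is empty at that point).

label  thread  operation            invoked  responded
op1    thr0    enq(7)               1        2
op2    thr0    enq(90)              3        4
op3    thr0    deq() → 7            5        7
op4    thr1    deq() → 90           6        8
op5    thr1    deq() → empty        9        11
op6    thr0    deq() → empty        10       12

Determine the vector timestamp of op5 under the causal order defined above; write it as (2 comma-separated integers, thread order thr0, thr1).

(2, 2)

root op op1, invoked 1: fresh clock plus thr0's own tick → (1, 0)
from VC(op1)=(1, 0), op2 (invoked 3) maxes components and bumps thr0 → (2, 0)
from VC(op2)=(2, 0), op4 (invoked 6) maxes components and bumps thr1 → (2, 1)
from VC(op1)=(1, 0), VC(op2)=(2, 0), op3 (invoked 5) maxes components and bumps thr0 → (3, 0)
from VC(op4)=(2, 1), op5 (invoked 9) maxes components and bumps thr1 → (2, 2)
from VC(op3)=(3, 0), op6 (invoked 10) maxes components and bumps thr0 → (4, 0)
target: VC(op5) = (2, 2)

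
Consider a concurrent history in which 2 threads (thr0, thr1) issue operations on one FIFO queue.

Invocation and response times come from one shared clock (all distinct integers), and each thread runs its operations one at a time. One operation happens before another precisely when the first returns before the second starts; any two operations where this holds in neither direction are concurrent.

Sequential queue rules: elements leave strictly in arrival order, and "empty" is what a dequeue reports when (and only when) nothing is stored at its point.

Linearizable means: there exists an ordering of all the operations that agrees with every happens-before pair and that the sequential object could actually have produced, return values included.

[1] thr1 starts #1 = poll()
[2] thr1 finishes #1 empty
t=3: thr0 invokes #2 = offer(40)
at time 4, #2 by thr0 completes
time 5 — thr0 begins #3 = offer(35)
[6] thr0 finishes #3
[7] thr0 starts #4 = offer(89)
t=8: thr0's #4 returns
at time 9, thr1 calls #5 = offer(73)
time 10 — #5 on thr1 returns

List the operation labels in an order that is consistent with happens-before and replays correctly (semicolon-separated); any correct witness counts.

#1; #2; #3; #4; #5

1. #1 poll() → empty, leaving queue <>
2. #2 offer(40), leaving queue <40>
3. #3 offer(35), leaving queue <40,35>
4. #4 offer(89), leaving queue <40,35,89>
5. #5 offer(73), leaving queue <40,35,89,73>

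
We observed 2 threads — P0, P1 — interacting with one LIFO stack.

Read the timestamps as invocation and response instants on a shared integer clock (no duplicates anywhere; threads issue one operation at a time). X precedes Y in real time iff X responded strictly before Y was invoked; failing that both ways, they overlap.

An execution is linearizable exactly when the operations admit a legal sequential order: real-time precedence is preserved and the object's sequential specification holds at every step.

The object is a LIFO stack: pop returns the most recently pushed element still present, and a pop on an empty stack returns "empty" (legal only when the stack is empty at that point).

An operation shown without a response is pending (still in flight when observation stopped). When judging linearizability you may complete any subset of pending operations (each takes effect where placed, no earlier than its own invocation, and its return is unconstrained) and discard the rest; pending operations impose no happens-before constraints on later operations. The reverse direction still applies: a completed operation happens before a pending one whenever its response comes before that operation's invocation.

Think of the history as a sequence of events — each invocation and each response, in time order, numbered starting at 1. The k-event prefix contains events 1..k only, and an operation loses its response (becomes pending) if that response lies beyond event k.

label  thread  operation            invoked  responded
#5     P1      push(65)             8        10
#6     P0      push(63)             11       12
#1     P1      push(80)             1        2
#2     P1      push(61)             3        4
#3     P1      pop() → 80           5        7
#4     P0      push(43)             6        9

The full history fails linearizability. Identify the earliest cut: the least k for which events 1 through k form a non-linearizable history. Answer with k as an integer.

7

a valid linearization of events 1..6 exists, for instance #1, #2:
after step 1 (#1 push(80)): stack <80>
after step 2 (#2 push(61)): stack <80,61>
once event 7 joins (#3's response, time 7), exhaustive search finds no witness
no escape via the 1 pending operation (#4): every completion choice fails
one such order, #1, #2, #3 (pending dropped), breaks at step 3 where #3 pop() → 80 is illegal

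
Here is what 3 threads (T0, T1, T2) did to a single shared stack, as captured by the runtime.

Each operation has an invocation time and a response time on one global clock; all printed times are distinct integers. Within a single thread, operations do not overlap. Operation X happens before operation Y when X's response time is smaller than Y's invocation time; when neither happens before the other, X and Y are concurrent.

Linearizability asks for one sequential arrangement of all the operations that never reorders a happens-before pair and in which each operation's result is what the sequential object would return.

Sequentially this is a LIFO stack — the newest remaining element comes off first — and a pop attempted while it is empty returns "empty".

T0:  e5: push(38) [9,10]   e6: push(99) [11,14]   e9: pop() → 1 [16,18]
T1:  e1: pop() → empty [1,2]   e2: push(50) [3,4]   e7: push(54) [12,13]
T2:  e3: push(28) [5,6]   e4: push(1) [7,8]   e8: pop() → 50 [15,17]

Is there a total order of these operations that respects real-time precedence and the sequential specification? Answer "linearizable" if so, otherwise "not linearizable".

events 1..16 are fine; event 17 — the response of e8 at time 17 — makes the prefix non-linearizable
8 completed operations, 2 real-time-consistent orders — every stack replay fails
include/drop combinations of the 1 pending operation (e9) were all tried; none helps
take e1, e2, e3, e4, e5, e6, e7, e8 (pending dropped): step 8 already fails, because e8 pop() → 50 cannot occur there
take e1, e2, e3, e4, e5, e7, e6, e8 (pending dropped): step 8 already fails, because e8 pop() → 50 cannot occur there

not linearizable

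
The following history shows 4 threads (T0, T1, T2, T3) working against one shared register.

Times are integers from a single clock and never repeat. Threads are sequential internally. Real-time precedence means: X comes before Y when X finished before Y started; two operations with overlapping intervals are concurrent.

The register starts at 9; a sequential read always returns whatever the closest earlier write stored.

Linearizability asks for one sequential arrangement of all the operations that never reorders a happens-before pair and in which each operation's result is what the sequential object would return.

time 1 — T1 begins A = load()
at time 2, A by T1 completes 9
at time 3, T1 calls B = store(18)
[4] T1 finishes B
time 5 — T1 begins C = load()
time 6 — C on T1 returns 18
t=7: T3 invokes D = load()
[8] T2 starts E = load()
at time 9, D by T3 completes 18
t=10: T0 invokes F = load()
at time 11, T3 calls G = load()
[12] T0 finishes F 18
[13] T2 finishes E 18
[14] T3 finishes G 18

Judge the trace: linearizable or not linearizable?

a witness: A, B, C, D, E, F, G
step 1: A load() → 9 — value 9
step 2: B store(18) — value 18
step 3: C load() → 18 — value 18
step 4: D load() → 18 — value 18
step 5: E load() → 18 — value 18
step 6: F load() → 18 — value 18
step 7: G load() → 18 — value 18

linearizable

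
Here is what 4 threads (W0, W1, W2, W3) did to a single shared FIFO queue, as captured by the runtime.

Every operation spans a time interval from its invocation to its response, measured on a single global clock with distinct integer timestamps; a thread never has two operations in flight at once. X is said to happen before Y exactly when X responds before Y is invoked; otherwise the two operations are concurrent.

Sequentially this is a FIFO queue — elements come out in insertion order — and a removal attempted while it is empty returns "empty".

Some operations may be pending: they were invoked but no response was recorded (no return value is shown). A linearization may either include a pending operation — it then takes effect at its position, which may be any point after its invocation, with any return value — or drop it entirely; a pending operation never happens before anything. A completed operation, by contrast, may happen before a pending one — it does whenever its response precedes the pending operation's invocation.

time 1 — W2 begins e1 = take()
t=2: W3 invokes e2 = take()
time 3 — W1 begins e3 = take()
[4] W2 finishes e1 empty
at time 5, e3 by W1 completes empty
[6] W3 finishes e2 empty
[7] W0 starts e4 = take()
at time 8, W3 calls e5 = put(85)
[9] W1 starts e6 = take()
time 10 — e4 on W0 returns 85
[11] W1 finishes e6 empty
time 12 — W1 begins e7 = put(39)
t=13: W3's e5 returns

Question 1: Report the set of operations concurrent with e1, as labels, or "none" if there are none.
e2, e3

e1 runs from 1 to 4; window-overlapping ops are concurrent
e2 [2,6]: concurrent
e3 [3,5]: concurrent
e4 [7,10]: after
e5 [8,13]: after
e6 [9,11]: after
e7 [12,…): after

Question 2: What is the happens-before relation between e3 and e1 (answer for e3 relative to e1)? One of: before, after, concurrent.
concurrent

e3 spans [3,5], e1 spans [1,4]
the intervals overlap in both directions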